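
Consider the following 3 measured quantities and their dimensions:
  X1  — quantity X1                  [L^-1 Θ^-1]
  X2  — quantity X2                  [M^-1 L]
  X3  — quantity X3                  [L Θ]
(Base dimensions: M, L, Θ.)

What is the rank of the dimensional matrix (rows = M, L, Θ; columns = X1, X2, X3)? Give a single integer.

2

Write exponents as rows M,L,Θ / cols X1,X2,X3:
  M: [ 0 -1  0]
  L: [-1  1  1]
  Θ: [-1  0  1]
Echelon form has 2 nonzero rows (pivots: X1,X2)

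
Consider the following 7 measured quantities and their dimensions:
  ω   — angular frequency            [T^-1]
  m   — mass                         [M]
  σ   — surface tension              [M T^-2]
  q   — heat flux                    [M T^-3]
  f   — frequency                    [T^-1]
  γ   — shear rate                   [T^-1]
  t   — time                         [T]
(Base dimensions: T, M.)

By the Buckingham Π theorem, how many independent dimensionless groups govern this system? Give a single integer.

Dimensional matrix (T×M by ω×m×σ×q×f×γ×t):
  T: [-1  0 -2 -3 -1 -1  1]
  M: [ 0  1  1  1  0  0  0]
Echelon form has 2 nonzero rows (pivots: ω,m)
7 vars − rank 2 = 5 Π groups

5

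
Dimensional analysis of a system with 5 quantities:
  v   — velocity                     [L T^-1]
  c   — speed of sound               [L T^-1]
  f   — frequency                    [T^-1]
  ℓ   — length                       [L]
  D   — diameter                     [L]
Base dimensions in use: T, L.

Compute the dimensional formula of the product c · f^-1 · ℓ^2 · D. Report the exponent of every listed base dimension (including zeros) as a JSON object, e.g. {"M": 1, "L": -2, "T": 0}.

{"T": 0, "L": 4}

Dimensional matrix (T×L by v×c×f×ℓ×D):
  T: [-1 -1 -1  0  0]
  L: [ 1  1  0  1  1]
  [T]: (1)·-1+(-1)·-1+(2)·0+(1)·0 = 0
  [L]: (1)·1+(-1)·0+(2)·1+(1)·1 = 4
⇒ L^4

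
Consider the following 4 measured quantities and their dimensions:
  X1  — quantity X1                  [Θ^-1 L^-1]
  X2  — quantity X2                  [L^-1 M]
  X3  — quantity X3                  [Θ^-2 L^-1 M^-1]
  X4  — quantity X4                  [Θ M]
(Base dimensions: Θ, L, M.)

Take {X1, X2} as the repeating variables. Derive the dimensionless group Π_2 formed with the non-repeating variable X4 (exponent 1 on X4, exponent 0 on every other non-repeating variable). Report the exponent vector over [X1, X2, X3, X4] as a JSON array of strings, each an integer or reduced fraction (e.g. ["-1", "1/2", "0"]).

["1", "-1", "0", "1"]

Write exponents as rows Θ,L,M / cols X1,X2,X3,X4:
  Θ: [-1  0 -2  1]
  L: [-1 -1 -1  0]
  M: [ 0  1 -1  1]
RREF → pivots at {X1,X2} ⇒ r = 2
Pivot set = {X1,X2}, free = {X3,X4}
RREF:
  r0: [   1    0    2   -1]
  r1: [   0    1   -1    1]
  r2: [   0    0    0    0]
Fix exponent of X4 at 1, X3 at 0; solve each RREF row for its pivot's exponent:
  r0: exp(X1) + (-1)·1 = 0 ⇒ exp(X1) = 1
  r1: exp(X2) + (1)·1 = 0 ⇒ exp(X2) = -1
Π_2 = X1 · X2^-1 · X4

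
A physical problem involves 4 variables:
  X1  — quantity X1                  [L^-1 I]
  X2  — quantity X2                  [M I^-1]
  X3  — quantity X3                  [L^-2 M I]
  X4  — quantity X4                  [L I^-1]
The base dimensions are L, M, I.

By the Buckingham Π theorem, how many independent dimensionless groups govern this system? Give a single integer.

Write exponents as rows L,M,I / cols X1,X2,X3,X4:
  L: [-1  0 -2  1]
  M: [ 0  1  1  0]
  I: [ 1 -1  1 -1]
Row reduction gives pivot columns X1,X2; rank = 2
n=4, r=2 ⇒ 2 dimensionless groups

2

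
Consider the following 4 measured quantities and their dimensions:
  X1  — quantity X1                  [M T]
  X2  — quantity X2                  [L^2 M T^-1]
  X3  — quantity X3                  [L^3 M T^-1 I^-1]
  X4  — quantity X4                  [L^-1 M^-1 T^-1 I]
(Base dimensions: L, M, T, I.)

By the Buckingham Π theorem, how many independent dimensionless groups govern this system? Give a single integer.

1

Dimensional matrix (L×M×T×I by X1×X2×X3×X4):
  L: [ 0  2  3 -1]
  M: [ 1  1  1 -1]
  T: [ 1 -1 -1 -1]
  I: [ 0  0 -1  1]
RREF → pivots at {X1,X2,X3} ⇒ r = 3
Π count = n − r = 4 − 3 = 1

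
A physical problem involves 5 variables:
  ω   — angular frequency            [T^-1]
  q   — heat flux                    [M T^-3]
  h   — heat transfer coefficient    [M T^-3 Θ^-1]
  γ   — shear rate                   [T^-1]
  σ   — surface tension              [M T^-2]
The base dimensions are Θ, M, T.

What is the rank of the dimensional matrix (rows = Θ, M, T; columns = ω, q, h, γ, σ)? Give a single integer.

Dimensional matrix (Θ×M×T by ω×q×h×γ×σ):
  Θ: [ 0  0 -1  0  0]
  M: [ 0  1  1  0  1]
  T: [-1 -3 -3 -1 -2]
Row reduction gives pivot columns ω,q,h; rank = 3

3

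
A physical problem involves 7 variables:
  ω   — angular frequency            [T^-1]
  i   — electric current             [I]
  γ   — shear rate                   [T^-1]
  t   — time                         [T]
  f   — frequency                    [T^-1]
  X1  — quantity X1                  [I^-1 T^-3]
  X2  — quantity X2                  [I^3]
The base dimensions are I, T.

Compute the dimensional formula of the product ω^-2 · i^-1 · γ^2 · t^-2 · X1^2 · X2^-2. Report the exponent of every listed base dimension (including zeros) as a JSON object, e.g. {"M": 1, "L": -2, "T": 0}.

{"I": -9, "T": -8}

Write exponents as rows I,T / cols ω,i,γ,t,f,X1,X2:
  I: [ 0  1  0  0  0 -1  3]
  T: [-1  0 -1  1 -1 -3  0]
  [I]: (-2)·0+(-1)·1+(2)·0+(-2)·0+(2)·-1+(-2)·3 = -9
  [T]: (-2)·-1+(-1)·0+(2)·-1+(-2)·1+(2)·-3+(-2)·0 = -8
⇒ I^-9 T^-8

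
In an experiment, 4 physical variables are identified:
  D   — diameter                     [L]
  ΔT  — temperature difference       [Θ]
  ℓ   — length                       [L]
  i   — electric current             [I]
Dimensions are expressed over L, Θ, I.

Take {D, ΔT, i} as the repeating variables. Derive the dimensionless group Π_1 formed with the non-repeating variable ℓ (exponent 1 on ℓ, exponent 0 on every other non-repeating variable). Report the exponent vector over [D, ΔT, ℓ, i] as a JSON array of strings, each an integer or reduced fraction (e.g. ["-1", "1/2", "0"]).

Write exponents as rows L,Θ,I / cols D,ΔT,ℓ,i:
  L: [ 1  0  1  0]
  Θ: [ 0  1  0  0]
  I: [ 0  0  0  1]
Echelon form has 3 nonzero rows (pivots: D,ΔT,i)
Repeat: D,ΔT,i; free: ℓ
RREF:
  r0: [   1    0    1    0]
  r1: [   0    1    0    0]
  r2: [   0    0    0    1]
Fix exponent of ℓ at 1; solve each RREF row for its pivot's exponent:
  r0: exp(D) + (1)·1 = 0 ⇒ exp(D) = -1
  r1: exp(ΔT) + (0)·1 = 0 ⇒ exp(ΔT) = 0
  r2: exp(i) + (0)·1 = 0 ⇒ exp(i) = 0
Π_1 = D^-1 · ℓ

["-1", "0", "1", "0"]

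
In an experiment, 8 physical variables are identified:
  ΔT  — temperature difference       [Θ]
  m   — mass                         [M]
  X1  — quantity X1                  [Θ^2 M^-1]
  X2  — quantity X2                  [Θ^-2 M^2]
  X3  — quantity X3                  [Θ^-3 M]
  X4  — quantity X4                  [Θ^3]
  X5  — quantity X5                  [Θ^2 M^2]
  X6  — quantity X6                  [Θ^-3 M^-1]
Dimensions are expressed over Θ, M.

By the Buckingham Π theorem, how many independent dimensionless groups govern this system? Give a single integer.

6

Exponent matrix [Θ,M] × [ΔT,m,X1,X2,X3,X4,X5,X6]:
  Θ: [ 1  0  2 -2 -3  3  2 -3]
  M: [ 0  1 -1  2  1  0  2 -1]
Row reduction gives pivot columns ΔT,m; rank = 2
8 vars − rank 2 = 6 Π groups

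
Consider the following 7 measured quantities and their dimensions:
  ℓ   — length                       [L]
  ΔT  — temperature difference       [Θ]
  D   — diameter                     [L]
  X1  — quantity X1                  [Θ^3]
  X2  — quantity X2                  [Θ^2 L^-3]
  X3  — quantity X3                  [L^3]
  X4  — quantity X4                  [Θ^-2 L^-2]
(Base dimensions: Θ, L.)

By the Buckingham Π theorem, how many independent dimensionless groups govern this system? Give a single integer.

5

Dimensional matrix (Θ×L by ℓ×ΔT×D×X1×X2×X3×X4):
  Θ: [ 0  1  0  3  2  0 -2]
  L: [ 1  0  1  0 -3  3 -2]
Row reduction gives pivot columns ℓ,ΔT; rank = 2
Π count = n − r = 7 − 2 = 5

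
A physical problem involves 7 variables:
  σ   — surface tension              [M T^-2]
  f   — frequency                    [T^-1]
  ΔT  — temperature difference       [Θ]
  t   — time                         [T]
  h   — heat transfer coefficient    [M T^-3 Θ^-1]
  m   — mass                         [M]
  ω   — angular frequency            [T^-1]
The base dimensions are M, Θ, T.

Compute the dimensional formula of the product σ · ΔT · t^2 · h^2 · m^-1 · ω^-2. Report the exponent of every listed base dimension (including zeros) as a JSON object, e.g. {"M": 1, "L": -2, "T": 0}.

Dimensional matrix (M×Θ×T by σ×f×ΔT×t×h×m×ω):
  M: [ 1  0  0  0  1  1  0]
  Θ: [ 0  0  1  0 -1  0  0]
  T: [-2 -1  0  1 -3  0 -1]
  [M]: (1)·1+(1)·0+(2)·0+(2)·1+(-1)·1+(-2)·0 = 2
  [Θ]: (1)·0+(1)·1+(2)·0+(2)·-1+(-1)·0+(-2)·0 = -1
  [T]: (1)·-2+(1)·0+(2)·1+(2)·-3+(-1)·0+(-2)·-1 = -4
⇒ M^2 Θ^-1 T^-4

{"M": 2, "Θ": -1, "T": -4}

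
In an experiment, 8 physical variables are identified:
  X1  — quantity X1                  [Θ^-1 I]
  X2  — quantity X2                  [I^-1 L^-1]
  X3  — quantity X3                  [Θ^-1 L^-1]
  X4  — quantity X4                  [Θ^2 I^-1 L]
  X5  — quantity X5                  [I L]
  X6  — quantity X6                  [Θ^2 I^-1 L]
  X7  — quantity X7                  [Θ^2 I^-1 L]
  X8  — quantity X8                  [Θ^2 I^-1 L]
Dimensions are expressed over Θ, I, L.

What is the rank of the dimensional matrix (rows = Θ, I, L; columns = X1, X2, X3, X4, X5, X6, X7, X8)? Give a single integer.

2

Dimensional matrix (Θ×I×L by X1×X2×X3×X4×X5×X6×X7×X8):
  Θ: [-1  0 -1  2  0  2  2  2]
  I: [ 1 -1  0 -1  1 -1 -1 -1]
  L: [ 0 -1 -1  1  1  1  1  1]
RREF → pivots at {X1,X2} ⇒ r = 2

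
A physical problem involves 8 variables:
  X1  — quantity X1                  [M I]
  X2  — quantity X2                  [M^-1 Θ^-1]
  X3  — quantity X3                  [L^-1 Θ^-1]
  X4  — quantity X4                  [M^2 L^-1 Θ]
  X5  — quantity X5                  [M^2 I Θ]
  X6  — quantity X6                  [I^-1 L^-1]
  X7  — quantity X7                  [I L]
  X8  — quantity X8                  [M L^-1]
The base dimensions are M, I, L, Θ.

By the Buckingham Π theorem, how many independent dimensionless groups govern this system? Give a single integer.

5

Write exponents as rows M,I,L,Θ / cols X1,X2,X3,X4,X5,X6,X7,X8:
  M: [ 1 -1  0  2  2  0  0  1]
  I: [ 1  0  0  0  1 -1  1  0]
  L: [ 0  0 -1 -1  0 -1  1 -1]
  Θ: [ 0 -1 -1  1  1  0  0  0]
RREF → pivots at {X1,X2,X3} ⇒ r = 3
Π count = n − r = 8 − 3 = 5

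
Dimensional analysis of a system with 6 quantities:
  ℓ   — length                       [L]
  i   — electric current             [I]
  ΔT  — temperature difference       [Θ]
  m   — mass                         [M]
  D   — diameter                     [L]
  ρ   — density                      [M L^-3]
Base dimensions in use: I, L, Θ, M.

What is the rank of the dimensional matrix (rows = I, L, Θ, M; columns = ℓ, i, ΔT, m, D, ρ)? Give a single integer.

4

Exponent matrix [I,L,Θ,M] × [ℓ,i,ΔT,m,D,ρ]:
  I: [ 0  1  0  0  0  0]
  L: [ 1  0  0  0  1 -3]
  Θ: [ 0  0  1  0  0  0]
  M: [ 0  0  0  1  0  1]
Echelon form has 4 nonzero rows (pivots: ℓ,i,ΔT,m)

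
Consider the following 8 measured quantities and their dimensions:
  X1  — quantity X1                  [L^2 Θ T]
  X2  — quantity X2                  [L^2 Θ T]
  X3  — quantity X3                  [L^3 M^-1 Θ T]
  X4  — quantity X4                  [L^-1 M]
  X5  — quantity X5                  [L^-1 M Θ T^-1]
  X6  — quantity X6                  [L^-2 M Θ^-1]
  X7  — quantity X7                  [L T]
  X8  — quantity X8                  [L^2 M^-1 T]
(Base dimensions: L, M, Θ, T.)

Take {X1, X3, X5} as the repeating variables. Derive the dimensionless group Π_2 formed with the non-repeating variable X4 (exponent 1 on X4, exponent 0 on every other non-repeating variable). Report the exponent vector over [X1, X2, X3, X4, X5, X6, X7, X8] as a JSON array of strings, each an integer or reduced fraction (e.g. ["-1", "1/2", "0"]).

Exponent matrix [L,M,Θ,T] × [X1,X2,X3,X4,X5,X6,X7,X8]:
  L: [ 2  2  3 -1 -1 -2  1  2]
  M: [ 0  0 -1  1  1  1  0 -1]
  Θ: [ 1  1  1  0  1 -1  0  0]
  T: [ 1  1  1  0 -1  0  1  1]
Row reduction gives pivot columns X1,X3,X5; rank = 3
Repeat: X1,X3,X5; free: X2,X4,X6,X7,X8
RREF:
  r0: [   1    1    0    1    0    1    1    0]
  r1: [   0    0    1   -1    0 -3/2 -1/2  1/2]
  r2: [   0    0    0    0    1 -1/2 -1/2 -1/2]
  r3: [   0    0    0    0    0    0    0    0]
Fix exponent of X4 at 1, X2 at 0, X6 at 0, X7 at 0, X8 at 0; solve each RREF row for its pivot's exponent:
  r0: exp(X1) + (1)·1 = 0 ⇒ exp(X1) = -1
  r1: exp(X3) + (-1)·1 = 0 ⇒ exp(X3) = 1
  r2: exp(X5) + (0)·1 = 0 ⇒ exp(X5) = 0
Π_2 = X1^-1 · X3 · X4

["-1", "0", "1", "1", "0", "0", "0", "0"]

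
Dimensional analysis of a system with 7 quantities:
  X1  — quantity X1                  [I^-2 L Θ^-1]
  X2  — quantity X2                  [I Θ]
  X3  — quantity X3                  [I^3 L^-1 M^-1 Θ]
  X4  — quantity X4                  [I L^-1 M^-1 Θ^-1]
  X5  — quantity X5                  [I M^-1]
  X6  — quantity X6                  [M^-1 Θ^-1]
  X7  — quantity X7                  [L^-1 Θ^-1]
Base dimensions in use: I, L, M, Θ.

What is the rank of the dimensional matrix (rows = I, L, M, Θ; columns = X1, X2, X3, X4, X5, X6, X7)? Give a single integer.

Write exponents as rows I,L,M,Θ / cols X1,X2,X3,X4,X5,X6,X7:
  I: [-2  1  3  1  1  0  0]
  L: [ 1  0 -1 -1  0  0 -1]
  M: [ 0  0 -1 -1 -1 -1  0]
  Θ: [-1  1  1 -1  0 -1 -1]
Echelon form has 3 nonzero rows (pivots: X1,X2,X3)

3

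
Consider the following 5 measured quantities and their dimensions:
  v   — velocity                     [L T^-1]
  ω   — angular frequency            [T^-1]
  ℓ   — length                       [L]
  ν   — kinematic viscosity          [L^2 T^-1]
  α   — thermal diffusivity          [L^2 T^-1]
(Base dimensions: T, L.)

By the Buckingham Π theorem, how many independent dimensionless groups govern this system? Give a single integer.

3

Exponent matrix [T,L] × [v,ω,ℓ,ν,α]:
  T: [-1 -1  0 -1 -1]
  L: [ 1  0  1  2  2]
RREF → pivots at {v,ω} ⇒ r = 2
n=5, r=2 ⇒ 3 dimensionless groups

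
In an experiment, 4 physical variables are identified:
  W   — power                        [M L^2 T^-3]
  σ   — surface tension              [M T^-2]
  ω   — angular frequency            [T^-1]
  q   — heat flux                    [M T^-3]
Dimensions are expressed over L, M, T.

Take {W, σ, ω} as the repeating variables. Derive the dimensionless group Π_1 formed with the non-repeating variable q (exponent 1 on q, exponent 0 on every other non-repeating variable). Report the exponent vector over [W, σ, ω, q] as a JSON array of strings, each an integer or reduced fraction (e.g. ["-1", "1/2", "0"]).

["0", "-1", "-1", "1"]

Exponent matrix [L,M,T] × [W,σ,ω,q]:
  L: [ 2  0  0  0]
  M: [ 1  1  0  1]
  T: [-3 -2 -1 -3]
Echelon form has 3 nonzero rows (pivots: W,σ,ω)
Repeat: W,σ,ω; free: q
RREF:
  r0: [   1    0    0    0]
  r1: [   0    1    0    1]
  r2: [   0    0    1    1]
Fix exponent of q at 1; solve each RREF row for its pivot's exponent:
  r0: exp(W) + (0)·1 = 0 ⇒ exp(W) = 0
  r1: exp(σ) + (1)·1 = 0 ⇒ exp(σ) = -1
  r2: exp(ω) + (1)·1 = 0 ⇒ exp(ω) = -1
Π_1 = σ^-1 · ω^-1 · q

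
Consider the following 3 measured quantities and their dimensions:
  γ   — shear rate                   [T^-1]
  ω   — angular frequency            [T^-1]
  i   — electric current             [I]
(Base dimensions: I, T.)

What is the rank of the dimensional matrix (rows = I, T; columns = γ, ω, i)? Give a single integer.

2

Exponent matrix [I,T] × [γ,ω,i]:
  I: [ 0  0  1]
  T: [-1 -1  0]
RREF → pivots at {γ,i} ⇒ r = 2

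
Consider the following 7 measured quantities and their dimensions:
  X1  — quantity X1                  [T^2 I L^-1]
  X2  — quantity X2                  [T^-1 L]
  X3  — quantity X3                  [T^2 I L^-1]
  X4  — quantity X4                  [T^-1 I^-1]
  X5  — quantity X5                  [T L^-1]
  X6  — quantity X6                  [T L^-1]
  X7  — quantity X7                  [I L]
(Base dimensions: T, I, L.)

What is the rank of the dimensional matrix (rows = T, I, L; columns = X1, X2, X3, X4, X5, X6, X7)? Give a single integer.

Write exponents as rows T,I,L / cols X1,X2,X3,X4,X5,X6,X7:
  T: [ 2 -1  2 -1  1  1  0]
  I: [ 1  0  1 -1  0  0  1]
  L: [-1  1 -1  0 -1 -1  1]
Echelon form has 2 nonzero rows (pivots: X1,X2)

2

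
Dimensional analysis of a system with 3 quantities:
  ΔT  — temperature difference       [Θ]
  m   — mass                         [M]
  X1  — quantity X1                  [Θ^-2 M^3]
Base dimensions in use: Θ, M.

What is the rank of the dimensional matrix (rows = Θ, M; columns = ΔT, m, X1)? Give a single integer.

2

Dimensional matrix (Θ×M by ΔT×m×X1):
  Θ: [ 1  0 -2]
  M: [ 0  1  3]
Row reduction gives pivot columns ΔT,m; rank = 2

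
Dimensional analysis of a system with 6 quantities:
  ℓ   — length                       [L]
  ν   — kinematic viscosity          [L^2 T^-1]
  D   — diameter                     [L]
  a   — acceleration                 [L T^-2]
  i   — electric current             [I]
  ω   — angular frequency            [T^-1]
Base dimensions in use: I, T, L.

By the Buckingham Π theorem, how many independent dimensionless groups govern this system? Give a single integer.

3

Dimensional matrix (I×T×L by ℓ×ν×D×a×i×ω):
  I: [ 0  0  0  0  1  0]
  T: [ 0 -1  0 -2  0 -1]
  L: [ 1  2  1  1  0  0]
RREF → pivots at {ℓ,ν,i} ⇒ r = 3
Π count = n − r = 6 − 3 = 3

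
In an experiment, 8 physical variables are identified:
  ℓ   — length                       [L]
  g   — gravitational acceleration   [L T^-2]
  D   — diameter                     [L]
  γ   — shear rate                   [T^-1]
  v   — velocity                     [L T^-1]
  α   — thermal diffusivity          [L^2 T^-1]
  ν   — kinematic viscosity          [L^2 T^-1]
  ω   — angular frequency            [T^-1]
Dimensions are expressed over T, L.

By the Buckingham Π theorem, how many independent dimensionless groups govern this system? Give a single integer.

Exponent matrix [T,L] × [ℓ,g,D,γ,v,α,ν,ω]:
  T: [ 0 -2  0 -1 -1 -1 -1 -1]
  L: [ 1  1  1  0  1  2  2  0]
Echelon form has 2 nonzero rows (pivots: ℓ,g)
Π count = n − r = 8 − 2 = 6

6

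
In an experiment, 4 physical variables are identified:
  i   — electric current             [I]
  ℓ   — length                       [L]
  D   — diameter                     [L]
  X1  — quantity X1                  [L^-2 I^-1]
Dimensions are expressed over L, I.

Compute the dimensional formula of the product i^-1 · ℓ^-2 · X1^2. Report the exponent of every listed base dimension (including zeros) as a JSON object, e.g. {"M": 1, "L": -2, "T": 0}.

Exponent matrix [L,I] × [i,ℓ,D,X1]:
  L: [ 0  1  1 -2]
  I: [ 1  0  0 -1]
  [L]: (-1)·0+(-2)·1+(2)·-2 = -6
  [I]: (-1)·1+(-2)·0+(2)·-1 = -3
⇒ L^-6 I^-3

{"L": -6, "I": -3}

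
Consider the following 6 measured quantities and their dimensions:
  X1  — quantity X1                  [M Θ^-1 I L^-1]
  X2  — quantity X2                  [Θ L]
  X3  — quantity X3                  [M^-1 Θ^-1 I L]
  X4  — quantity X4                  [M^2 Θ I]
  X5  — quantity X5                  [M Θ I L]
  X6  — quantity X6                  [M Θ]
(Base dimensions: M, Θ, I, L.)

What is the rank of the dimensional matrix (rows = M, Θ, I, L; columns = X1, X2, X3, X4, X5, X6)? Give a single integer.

3

Exponent matrix [M,Θ,I,L] × [X1,X2,X3,X4,X5,X6]:
  M: [ 1  0 -1  2  1  1]
  Θ: [-1  1 -1  1  1  1]
  I: [ 1  0  1  1  1  0]
  L: [-1  1  1  0  1  0]
Echelon form has 3 nonzero rows (pivots: X1,X2,X3)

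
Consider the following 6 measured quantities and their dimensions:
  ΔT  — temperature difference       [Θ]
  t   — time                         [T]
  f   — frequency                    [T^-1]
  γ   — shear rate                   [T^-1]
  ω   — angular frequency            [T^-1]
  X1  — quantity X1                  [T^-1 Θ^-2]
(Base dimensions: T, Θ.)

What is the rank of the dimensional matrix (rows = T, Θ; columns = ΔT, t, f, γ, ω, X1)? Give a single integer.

Write exponents as rows T,Θ / cols ΔT,t,f,γ,ω,X1:
  T: [ 0  1 -1 -1 -1 -1]
  Θ: [ 1  0  0  0  0 -2]
Echelon form has 2 nonzero rows (pivots: ΔT,t)

2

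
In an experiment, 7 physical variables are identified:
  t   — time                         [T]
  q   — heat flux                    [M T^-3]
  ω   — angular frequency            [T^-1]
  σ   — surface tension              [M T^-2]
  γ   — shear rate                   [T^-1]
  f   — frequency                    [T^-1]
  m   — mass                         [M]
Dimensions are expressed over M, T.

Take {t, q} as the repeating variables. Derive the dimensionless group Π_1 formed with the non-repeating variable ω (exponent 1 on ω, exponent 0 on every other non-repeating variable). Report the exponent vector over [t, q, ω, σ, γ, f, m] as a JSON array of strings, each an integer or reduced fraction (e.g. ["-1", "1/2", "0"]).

["1", "0", "1", "0", "0", "0", "0"]

Exponent matrix [M,T] × [t,q,ω,σ,γ,f,m]:
  M: [ 0  1  0  1  0  0  1]
  T: [ 1 -3 -1 -2 -1 -1  0]
Row reduction gives pivot columns t,q; rank = 2
Repeat: t,q; free: ω,σ,γ,f,m
RREF:
  r0: [   1    0   -1    1   -1   -1    3]
  r1: [   0    1    0    1    0    0    1]
Fix exponent of ω at 1, σ at 0, γ at 0, f at 0, m at 0; solve each RREF row for its pivot's exponent:
  r0: exp(t) + (-1)·1 = 0 ⇒ exp(t) = 1
  r1: exp(q) + (0)·1 = 0 ⇒ exp(q) = 0
Π_1 = t · ω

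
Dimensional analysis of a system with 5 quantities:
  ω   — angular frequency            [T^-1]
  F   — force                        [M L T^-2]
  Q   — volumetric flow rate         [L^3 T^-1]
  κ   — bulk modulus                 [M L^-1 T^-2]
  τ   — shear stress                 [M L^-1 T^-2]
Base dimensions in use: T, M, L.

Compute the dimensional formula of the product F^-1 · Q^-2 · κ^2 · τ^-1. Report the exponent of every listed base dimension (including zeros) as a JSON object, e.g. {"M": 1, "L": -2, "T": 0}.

{"T": 2, "M": 0, "L": -8}

Write exponents as rows T,M,L / cols ω,F,Q,κ,τ:
  T: [-1 -2 -1 -2 -2]
  M: [ 0  1  0  1  1]
  L: [ 0  1  3 -1 -1]
  [T]: (-1)·-2+(-2)·-1+(2)·-2+(-1)·-2 = 2
  [M]: (-1)·1+(-2)·0+(2)·1+(-1)·1 = 0
  [L]: (-1)·1+(-2)·3+(2)·-1+(-1)·-1 = -8
⇒ T^2 L^-8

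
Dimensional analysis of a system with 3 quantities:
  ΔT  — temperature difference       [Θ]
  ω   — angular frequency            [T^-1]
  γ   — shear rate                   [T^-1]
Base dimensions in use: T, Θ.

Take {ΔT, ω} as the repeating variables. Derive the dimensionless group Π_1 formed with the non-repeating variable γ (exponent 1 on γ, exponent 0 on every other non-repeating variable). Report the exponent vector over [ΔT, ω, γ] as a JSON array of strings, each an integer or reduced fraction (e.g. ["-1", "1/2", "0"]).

Exponent matrix [T,Θ] × [ΔT,ω,γ]:
  T: [ 0 -1 -1]
  Θ: [ 1  0  0]
RREF → pivots at {ΔT,ω} ⇒ r = 2
Repeat: ΔT,ω; free: γ
RREF:
  r0: [   1    0    0]
  r1: [   0    1    1]
Fix exponent of γ at 1; solve each RREF row for its pivot's exponent:
  r0: exp(ΔT) + (0)·1 = 0 ⇒ exp(ΔT) = 0
  r1: exp(ω) + (1)·1 = 0 ⇒ exp(ω) = -1
Π_1 = ω^-1 · γ

["0", "-1", "1"]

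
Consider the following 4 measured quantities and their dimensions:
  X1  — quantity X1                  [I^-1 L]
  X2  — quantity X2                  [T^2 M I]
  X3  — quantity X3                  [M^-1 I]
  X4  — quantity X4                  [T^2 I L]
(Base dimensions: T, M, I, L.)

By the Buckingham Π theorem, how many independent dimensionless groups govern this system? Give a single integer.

Exponent matrix [T,M,I,L] × [X1,X2,X3,X4]:
  T: [ 0  2  0  2]
  M: [ 0  1 -1  0]
  I: [-1  1  1  1]
  L: [ 1  0  0  1]
RREF → pivots at {X1,X2,X3} ⇒ r = 3
n=4, r=3 ⇒ 1 dimensionless group

1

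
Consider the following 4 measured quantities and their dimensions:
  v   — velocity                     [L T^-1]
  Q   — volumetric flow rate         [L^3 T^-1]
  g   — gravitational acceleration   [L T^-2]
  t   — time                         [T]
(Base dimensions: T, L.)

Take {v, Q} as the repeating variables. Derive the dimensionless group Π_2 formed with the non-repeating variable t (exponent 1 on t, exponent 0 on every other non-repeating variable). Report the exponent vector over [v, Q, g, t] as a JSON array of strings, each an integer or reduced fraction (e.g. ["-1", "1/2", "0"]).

Dimensional matrix (T×L by v×Q×g×t):
  T: [-1 -1 -2  1]
  L: [ 1  3  1  0]
Row reduction gives pivot columns v,Q; rank = 2
Pivot set = {v,Q}, free = {g,t}
RREF:
  r0: [   1    0  5/2 -3/2]
  r1: [   0    1 -1/2  1/2]
Fix exponent of t at 1, g at 0; solve each RREF row for its pivot's exponent:
  r0: exp(v) + (-3/2)·1 = 0 ⇒ exp(v) = 3/2
  r1: exp(Q) + (1/2)·1 = 0 ⇒ exp(Q) = -1/2
Π_2 = v^(3/2) · Q^(-1/2) · t

["3/2", "-1/2", "0", "1"]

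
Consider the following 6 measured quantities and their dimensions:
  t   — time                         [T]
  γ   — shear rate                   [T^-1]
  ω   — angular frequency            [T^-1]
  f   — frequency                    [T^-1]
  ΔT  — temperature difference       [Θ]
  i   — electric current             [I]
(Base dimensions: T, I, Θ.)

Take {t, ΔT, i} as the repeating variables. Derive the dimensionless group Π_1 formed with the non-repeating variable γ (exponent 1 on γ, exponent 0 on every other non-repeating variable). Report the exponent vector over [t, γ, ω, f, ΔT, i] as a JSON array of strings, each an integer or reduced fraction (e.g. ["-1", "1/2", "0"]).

["1", "1", "0", "0", "0", "0"]

Exponent matrix [T,I,Θ] × [t,γ,ω,f,ΔT,i]:
  T: [ 1 -1 -1 -1  0  0]
  I: [ 0  0  0  0  0  1]
  Θ: [ 0  0  0  0  1  0]
Row reduction gives pivot columns t,ΔT,i; rank = 3
Pivot set = {t,ΔT,i}, free = {γ,ω,f}
RREF:
  r0: [   1   -1   -1   -1    0    0]
  r1: [   0    0    0    0    1    0]
  r2: [   0    0    0    0    0    1]
Fix exponent of γ at 1, ω at 0, f at 0; solve each RREF row for its pivot's exponent:
  r0: exp(t) + (-1)·1 = 0 ⇒ exp(t) = 1
  r1: exp(ΔT) + (0)·1 = 0 ⇒ exp(ΔT) = 0
  r2: exp(i) + (0)·1 = 0 ⇒ exp(i) = 0
Π_1 = t · γ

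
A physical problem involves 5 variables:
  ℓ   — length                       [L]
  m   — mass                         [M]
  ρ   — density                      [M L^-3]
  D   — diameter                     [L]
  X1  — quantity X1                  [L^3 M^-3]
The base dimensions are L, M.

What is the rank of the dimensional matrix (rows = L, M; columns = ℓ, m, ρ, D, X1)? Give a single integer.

Dimensional matrix (L×M by ℓ×m×ρ×D×X1):
  L: [ 1  0 -3  1  3]
  M: [ 0  1  1  0 -3]
Row reduction gives pivot columns ℓ,m; rank = 2

2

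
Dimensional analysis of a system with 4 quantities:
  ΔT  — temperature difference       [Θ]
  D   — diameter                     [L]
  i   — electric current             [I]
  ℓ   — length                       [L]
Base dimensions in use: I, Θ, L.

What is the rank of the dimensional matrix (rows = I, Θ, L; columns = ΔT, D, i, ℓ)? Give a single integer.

3

Exponent matrix [I,Θ,L] × [ΔT,D,i,ℓ]:
  I: [ 0  0  1  0]
  Θ: [ 1  0  0  0]
  L: [ 0  1  0  1]
RREF → pivots at {ΔT,D,i} ⇒ r = 3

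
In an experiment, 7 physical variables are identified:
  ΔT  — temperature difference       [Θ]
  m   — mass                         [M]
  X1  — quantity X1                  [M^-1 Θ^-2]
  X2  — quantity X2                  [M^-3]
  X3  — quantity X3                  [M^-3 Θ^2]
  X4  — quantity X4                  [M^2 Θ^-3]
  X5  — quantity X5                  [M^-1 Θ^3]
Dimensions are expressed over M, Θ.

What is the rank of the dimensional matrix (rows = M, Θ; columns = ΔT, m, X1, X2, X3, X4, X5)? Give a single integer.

Exponent matrix [M,Θ] × [ΔT,m,X1,X2,X3,X4,X5]:
  M: [ 0  1 -1 -3 -3  2 -1]
  Θ: [ 1  0 -2  0  2 -3  3]
Echelon form has 2 nonzero rows (pivots: ΔT,m)

2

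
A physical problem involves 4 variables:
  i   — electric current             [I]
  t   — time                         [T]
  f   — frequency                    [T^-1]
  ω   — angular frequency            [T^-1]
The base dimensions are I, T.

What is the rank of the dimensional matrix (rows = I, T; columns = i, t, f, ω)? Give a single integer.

Write exponents as rows I,T / cols i,t,f,ω:
  I: [ 1  0  0  0]
  T: [ 0  1 -1 -1]
RREF → pivots at {i,t} ⇒ r = 2

2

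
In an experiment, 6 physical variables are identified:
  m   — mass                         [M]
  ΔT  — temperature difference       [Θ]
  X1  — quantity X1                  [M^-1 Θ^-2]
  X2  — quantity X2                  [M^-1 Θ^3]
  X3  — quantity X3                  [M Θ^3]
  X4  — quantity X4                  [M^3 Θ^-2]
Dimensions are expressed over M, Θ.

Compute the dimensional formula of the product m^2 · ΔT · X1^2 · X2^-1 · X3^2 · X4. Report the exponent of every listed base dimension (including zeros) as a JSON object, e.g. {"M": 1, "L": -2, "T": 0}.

{"M": 6, "Θ": -2}

Dimensional matrix (M×Θ by m×ΔT×X1×X2×X3×X4):
  M: [ 1  0 -1 -1  1  3]
  Θ: [ 0  1 -2  3  3 -2]
  [M]: (2)·1+(1)·0+(2)·-1+(-1)·-1+(2)·1+(1)·3 = 6
  [Θ]: (2)·0+(1)·1+(2)·-2+(-1)·3+(2)·3+(1)·-2 = -2
⇒ M^6 Θ^-2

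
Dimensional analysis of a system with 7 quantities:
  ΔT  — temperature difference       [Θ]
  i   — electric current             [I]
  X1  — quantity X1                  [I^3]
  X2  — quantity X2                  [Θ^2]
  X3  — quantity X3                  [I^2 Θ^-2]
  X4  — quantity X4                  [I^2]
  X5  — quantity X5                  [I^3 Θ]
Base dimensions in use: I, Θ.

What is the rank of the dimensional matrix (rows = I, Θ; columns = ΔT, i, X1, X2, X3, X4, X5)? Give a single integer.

2

Dimensional matrix (I×Θ by ΔT×i×X1×X2×X3×X4×X5):
  I: [ 0  1  3  0  2  2  3]
  Θ: [ 1  0  0  2 -2  0  1]
Row reduction gives pivot columns ΔT,i; rank = 2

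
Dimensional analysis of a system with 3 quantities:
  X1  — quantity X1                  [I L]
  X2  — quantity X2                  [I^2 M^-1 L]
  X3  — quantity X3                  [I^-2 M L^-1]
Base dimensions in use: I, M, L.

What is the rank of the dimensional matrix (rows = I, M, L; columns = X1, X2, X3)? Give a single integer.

2

Dimensional matrix (I×M×L by X1×X2×X3):
  I: [ 1  2 -2]
  M: [ 0 -1  1]
  L: [ 1  1 -1]
RREF → pivots at {X1,X2} ⇒ r = 2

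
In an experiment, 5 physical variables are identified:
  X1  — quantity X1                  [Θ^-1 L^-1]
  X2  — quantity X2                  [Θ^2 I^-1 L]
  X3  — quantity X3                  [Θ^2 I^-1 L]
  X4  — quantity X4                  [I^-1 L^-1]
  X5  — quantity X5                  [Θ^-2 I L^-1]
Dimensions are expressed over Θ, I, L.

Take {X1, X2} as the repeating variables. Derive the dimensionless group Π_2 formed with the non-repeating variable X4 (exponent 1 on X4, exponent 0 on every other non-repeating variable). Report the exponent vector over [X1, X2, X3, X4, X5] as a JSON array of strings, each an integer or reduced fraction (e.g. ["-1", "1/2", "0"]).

Exponent matrix [Θ,I,L] × [X1,X2,X3,X4,X5]:
  Θ: [-1  2  2  0 -2]
  I: [ 0 -1 -1 -1  1]
  L: [-1  1  1 -1 -1]
RREF → pivots at {X1,X2} ⇒ r = 2
Pivot set = {X1,X2}, free = {X3,X4,X5}
RREF:
  r0: [   1    0    0    2    0]
  r1: [   0    1    1    1   -1]
  r2: [   0    0    0    0    0]
Fix exponent of X4 at 1, X3 at 0, X5 at 0; solve each RREF row for its pivot's exponent:
  r0: exp(X1) + (2)·1 = 0 ⇒ exp(X1) = -2
  r1: exp(X2) + (1)·1 = 0 ⇒ exp(X2) = -1
Π_2 = X1^-2 · X2^-1 · X4

["-2", "-1", "0", "1", "0"]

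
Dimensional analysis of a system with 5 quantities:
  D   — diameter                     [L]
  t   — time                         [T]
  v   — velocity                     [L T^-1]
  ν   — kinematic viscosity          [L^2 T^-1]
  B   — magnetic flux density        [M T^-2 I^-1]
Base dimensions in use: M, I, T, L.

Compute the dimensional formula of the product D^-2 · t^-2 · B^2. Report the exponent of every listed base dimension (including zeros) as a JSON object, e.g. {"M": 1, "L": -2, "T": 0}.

{"M": 2, "I": -2, "T": -6, "L": -2}

Dimensional matrix (M×I×T×L by D×t×v×ν×B):
  M: [ 0  0  0  0  1]
  I: [ 0  0  0  0 -1]
  T: [ 0  1 -1 -1 -2]
  L: [ 1  0  1  2  0]
  [M]: (-2)·0+(-2)·0+(2)·1 = 2
  [I]: (-2)·0+(-2)·0+(2)·-1 = -2
  [T]: (-2)·0+(-2)·1+(2)·-2 = -6
  [L]: (-2)·1+(-2)·0+(2)·0 = -2
⇒ M^2 I^-2 T^-6 L^-2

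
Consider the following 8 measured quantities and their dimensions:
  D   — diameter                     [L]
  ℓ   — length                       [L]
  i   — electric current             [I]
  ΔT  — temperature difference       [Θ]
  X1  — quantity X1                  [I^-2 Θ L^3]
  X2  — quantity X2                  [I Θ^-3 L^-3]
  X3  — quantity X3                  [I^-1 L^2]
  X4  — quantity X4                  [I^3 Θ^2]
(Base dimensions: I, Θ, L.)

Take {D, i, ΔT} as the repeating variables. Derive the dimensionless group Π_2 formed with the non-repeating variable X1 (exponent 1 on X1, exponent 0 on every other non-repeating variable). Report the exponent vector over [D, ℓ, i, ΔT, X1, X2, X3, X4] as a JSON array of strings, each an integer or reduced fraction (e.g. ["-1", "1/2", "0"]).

Dimensional matrix (I×Θ×L by D×ℓ×i×ΔT×X1×X2×X3×X4):
  I: [ 0  0  1  0 -2  1 -1  3]
  Θ: [ 0  0  0  1  1 -3  0  2]
  L: [ 1  1  0  0  3 -3  2  0]
Row reduction gives pivot columns D,i,ΔT; rank = 3
Pivot set = {D,i,ΔT}, free = {ℓ,X1,X2,X3,X4}
RREF:
  r0: [   1    1    0    0    3   -3    2    0]
  r1: [   0    0    1    0   -2    1   -1    3]
  r2: [   0    0    0    1    1   -3    0    2]
Fix exponent of X1 at 1, ℓ at 0, X2 at 0, X3 at 0, X4 at 0; solve each RREF row for its pivot's exponent:
  r0: exp(D) + (3)·1 = 0 ⇒ exp(D) = -3
  r1: exp(i) + (-2)·1 = 0 ⇒ exp(i) = 2
  r2: exp(ΔT) + (1)·1 = 0 ⇒ exp(ΔT) = -1
Π_2 = D^-3 · i^2 · ΔT^-1 · X1

["-3", "0", "2", "-1", "1", "0", "0", "0"]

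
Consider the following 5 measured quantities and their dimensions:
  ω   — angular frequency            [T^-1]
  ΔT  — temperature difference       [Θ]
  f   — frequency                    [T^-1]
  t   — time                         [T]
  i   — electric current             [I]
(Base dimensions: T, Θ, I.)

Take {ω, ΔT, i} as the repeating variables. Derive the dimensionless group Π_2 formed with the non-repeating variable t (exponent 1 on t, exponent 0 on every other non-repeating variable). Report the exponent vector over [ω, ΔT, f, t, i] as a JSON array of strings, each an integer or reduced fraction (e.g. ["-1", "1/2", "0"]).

["1", "0", "0", "1", "0"]

Write exponents as rows T,Θ,I / cols ω,ΔT,f,t,i:
  T: [-1  0 -1  1  0]
  Θ: [ 0  1  0  0  0]
  I: [ 0  0  0  0  1]
Echelon form has 3 nonzero rows (pivots: ω,ΔT,i)
Repeat: ω,ΔT,i; free: f,t
RREF:
  r0: [   1    0    1   -1    0]
  r1: [   0    1    0    0    0]
  r2: [   0    0    0    0    1]
Fix exponent of t at 1, f at 0; solve each RREF row for its pivot's exponent:
  r0: exp(ω) + (-1)·1 = 0 ⇒ exp(ω) = 1
  r1: exp(ΔT) + (0)·1 = 0 ⇒ exp(ΔT) = 0
  r2: exp(i) + (0)·1 = 0 ⇒ exp(i) = 0
Π_2 = ω · t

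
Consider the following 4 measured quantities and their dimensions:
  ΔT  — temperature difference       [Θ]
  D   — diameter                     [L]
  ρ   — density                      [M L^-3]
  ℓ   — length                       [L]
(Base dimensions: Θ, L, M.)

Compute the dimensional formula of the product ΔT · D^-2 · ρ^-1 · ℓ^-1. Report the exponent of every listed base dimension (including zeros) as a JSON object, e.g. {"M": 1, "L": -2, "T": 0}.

{"Θ": 1, "L": 0, "M": -1}

Exponent matrix [Θ,L,M] × [ΔT,D,ρ,ℓ]:
  Θ: [ 1  0  0  0]
  L: [ 0  1 -3  1]
  M: [ 0  0  1  0]
  [Θ]: (1)·1+(-2)·0+(-1)·0+(-1)·0 = 1
  [L]: (1)·0+(-2)·1+(-1)·-3+(-1)·1 = 0
  [M]: (1)·0+(-2)·0+(-1)·1+(-1)·0 = -1
⇒ Θ M^-1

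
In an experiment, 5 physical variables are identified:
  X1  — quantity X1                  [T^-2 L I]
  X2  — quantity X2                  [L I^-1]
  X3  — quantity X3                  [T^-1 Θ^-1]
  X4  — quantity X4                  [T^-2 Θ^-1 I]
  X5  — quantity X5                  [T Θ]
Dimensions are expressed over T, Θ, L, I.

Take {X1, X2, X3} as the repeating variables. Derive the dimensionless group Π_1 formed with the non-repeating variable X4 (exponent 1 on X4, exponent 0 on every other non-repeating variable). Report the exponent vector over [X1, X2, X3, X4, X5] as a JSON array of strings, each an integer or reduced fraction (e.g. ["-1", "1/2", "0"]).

Write exponents as rows T,Θ,L,I / cols X1,X2,X3,X4,X5:
  T: [-2  0 -1 -2  1]
  Θ: [ 0  0 -1 -1  1]
  L: [ 1  1  0  0  0]
  I: [ 1 -1  0  1  0]
Row reduction gives pivot columns X1,X2,X3; rank = 3
Pivot set = {X1,X2,X3}, free = {X4,X5}
RREF:
  r0: [   1    0    0  1/2    0]
  r1: [   0    1    0 -1/2    0]
  r2: [   0    0    1    1   -1]
  r3: [   0    0    0    0    0]
Fix exponent of X4 at 1, X5 at 0; solve each RREF row for its pivot's exponent:
  r0: exp(X1) + (1/2)·1 = 0 ⇒ exp(X1) = -1/2
  r1: exp(X2) + (-1/2)·1 = 0 ⇒ exp(X2) = 1/2
  r2: exp(X3) + (1)·1 = 0 ⇒ exp(X3) = -1
Π_1 = X1^(-1/2) · X2^(1/2) · X3^-1 · X4

["-1/2", "1/2", "-1", "1", "0"]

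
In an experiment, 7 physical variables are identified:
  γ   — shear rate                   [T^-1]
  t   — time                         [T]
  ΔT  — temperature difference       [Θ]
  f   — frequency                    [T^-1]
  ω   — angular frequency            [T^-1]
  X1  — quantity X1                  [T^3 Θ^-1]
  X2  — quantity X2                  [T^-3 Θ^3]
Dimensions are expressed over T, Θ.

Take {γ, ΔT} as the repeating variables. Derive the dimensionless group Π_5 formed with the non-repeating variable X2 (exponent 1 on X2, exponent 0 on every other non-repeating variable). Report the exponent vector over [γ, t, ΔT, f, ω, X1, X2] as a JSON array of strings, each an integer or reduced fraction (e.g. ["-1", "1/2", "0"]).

Exponent matrix [T,Θ] × [γ,t,ΔT,f,ω,X1,X2]:
  T: [-1  1  0 -1 -1  3 -3]
  Θ: [ 0  0  1  0  0 -1  3]
Row reduction gives pivot columns γ,ΔT; rank = 2
Repeat: γ,ΔT; free: t,f,ω,X1,X2
RREF:
  r0: [   1   -1    0    1    1   -3    3]
  r1: [   0    0    1    0    0   -1    3]
Fix exponent of X2 at 1, t at 0, f at 0, ω at 0, X1 at 0; solve each RREF row for its pivot's exponent:
  r0: exp(γ) + (3)·1 = 0 ⇒ exp(γ) = -3
  r1: exp(ΔT) + (3)·1 = 0 ⇒ exp(ΔT) = -3
Π_5 = γ^-3 · ΔT^-3 · X2

["-3", "0", "-3", "0", "0", "0", "1"]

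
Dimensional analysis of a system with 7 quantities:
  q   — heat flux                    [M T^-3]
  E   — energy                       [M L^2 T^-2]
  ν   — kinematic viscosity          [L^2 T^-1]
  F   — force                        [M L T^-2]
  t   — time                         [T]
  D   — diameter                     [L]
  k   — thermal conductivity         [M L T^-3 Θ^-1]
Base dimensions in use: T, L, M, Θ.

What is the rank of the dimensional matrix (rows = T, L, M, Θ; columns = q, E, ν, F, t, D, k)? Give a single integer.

Write exponents as rows T,L,M,Θ / cols q,E,ν,F,t,D,k:
  T: [-3 -2 -1 -2  1  0 -3]
  L: [ 0  2  2  1  0  1  1]
  M: [ 1  1  0  1  0  0  1]
  Θ: [ 0  0  0  0  0  0 -1]
Echelon form has 4 nonzero rows (pivots: q,E,ν,k)

4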